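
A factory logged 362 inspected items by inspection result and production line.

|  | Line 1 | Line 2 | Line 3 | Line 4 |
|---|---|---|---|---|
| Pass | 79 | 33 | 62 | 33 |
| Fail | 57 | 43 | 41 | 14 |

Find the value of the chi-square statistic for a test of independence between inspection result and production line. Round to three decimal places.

9.565

Row totals: 207, 155. Column totals: 136, 76, 103, 47. Grand total N = 362.
Expected counts (row total × column total / N):
  Pass, Line 1: 207×136/362 = 77.7680
  Pass, Line 2: 207×76/362 = 43.4586
  Pass, Line 3: 207×103/362 = 58.8978
  Pass, Line 4: 207×47/362 = 26.8757
  Fail, Line 1: 155×136/362 = 58.2320
  Fail, Line 2: 155×76/362 = 32.5414
  Fail, Line 3: 155×103/362 = 44.1022
  Fail, Line 4: 155×47/362 = 20.1243
Contributions (O − E)²/E:
  (79 − 77.7680)²/77.7680 = 0.0195
  (33 − 43.4586)²/43.4586 = 2.5169
  (62 − 58.8978)²/58.8978 = 0.1634
  (33 − 26.8757)²/26.8757 = 1.3956
  (57 − 58.2320)²/58.2320 = 0.0261
  (43 − 32.5414)²/32.5414 = 3.3613
  (41 − 44.1022)²/44.1022 = 0.2182
  (14 − 20.1243)²/20.1243 = 1.8638
χ² = 0.0195 + 2.5169 + 0.1634 + 1.3956 + 0.0261 + 3.3613 + 0.2182 + 1.8638 = 9.565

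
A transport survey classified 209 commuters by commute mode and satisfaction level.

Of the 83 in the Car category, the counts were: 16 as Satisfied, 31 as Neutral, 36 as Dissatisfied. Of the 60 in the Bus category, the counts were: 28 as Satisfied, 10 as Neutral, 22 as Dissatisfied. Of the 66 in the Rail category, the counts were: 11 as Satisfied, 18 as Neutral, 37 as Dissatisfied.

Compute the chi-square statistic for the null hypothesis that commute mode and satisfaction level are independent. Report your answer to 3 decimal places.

Row totals: 83, 60, 66. Column totals: 55, 59, 95. Grand total N = 209.
Expected counts (row total × column total / N):
  Car, Satisfied: 83×55/209 = 21.8421
  Car, Neutral: 83×59/209 = 23.4306
  Car, Dissatisfied: 83×95/209 = 37.7273
  Bus, Satisfied: 60×55/209 = 15.7895
  Bus, Neutral: 60×59/209 = 16.9378
  Bus, Dissatisfied: 60×95/209 = 27.2727
  Rail, Satisfied: 66×55/209 = 17.3684
  Rail, Neutral: 66×59/209 = 18.6316
  Rail, Dissatisfied: 66×95/209 = 30.0000
Contributions (O − E)²/E:
  (16 − 21.8421)²/21.8421 = 1.5626
  (31 − 23.4306)²/23.4306 = 2.4453
  (36 − 37.7273)²/37.7273 = 0.0791
  (28 − 15.7895)²/15.7895 = 9.4428
  (10 − 16.9378)²/16.9378 = 2.8418
  (22 − 27.2727)²/27.2727 = 1.0194
  (11 − 17.3684)²/17.3684 = 2.3351
  (18 − 18.6316)²/18.6316 = 0.0214
  (37 − 30.0000)²/30.0000 = 1.6333
χ² = 1.5626 + 2.4453 + 0.0791 + 9.4428 + 2.8418 + 1.0194 + 2.3351 + 0.0214 + 1.6333 = 21.381

21.381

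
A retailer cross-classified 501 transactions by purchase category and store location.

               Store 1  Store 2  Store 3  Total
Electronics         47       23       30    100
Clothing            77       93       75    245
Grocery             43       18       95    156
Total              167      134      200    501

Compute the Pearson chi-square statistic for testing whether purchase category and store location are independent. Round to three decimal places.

Grand total N = 501.
Expected counts (row total × column total / N):
  Electronics, Store 1: 100×167/501 = 33.3333
  Electronics, Store 2: 100×134/501 = 26.7465
  Electronics, Store 3: 100×200/501 = 39.9202
  Clothing, Store 1: 245×167/501 = 81.6667
  Clothing, Store 2: 245×134/501 = 65.5289
  Clothing, Store 3: 245×200/501 = 97.8044
  Grocery, Store 1: 156×167/501 = 52.0000
  Grocery, Store 2: 156×134/501 = 41.7246
  Grocery, Store 3: 156×200/501 = 62.2754
Contributions (O − E)²/E:
  (47 − 33.3333)²/33.3333 = 5.6034
  (23 − 26.7465)²/26.7465 = 0.5248
  (30 − 39.9202)²/39.9202 = 2.4652
  (77 − 81.6667)²/81.6667 = 0.2667
  (93 − 65.5289)²/65.5289 = 11.5165
  (75 − 97.8044)²/97.8044 = 5.3171
  (43 − 52.0000)²/52.0000 = 1.5577
  (18 − 41.7246)²/41.7246 = 13.4898
  (95 − 62.2754)²/62.2754 = 17.1962
χ² = 5.6034 + 0.5248 + 2.4652 + 0.2667 + 11.5165 + 5.3171 + 1.5577 + 13.4898 + 17.1962 = 57.937

57.937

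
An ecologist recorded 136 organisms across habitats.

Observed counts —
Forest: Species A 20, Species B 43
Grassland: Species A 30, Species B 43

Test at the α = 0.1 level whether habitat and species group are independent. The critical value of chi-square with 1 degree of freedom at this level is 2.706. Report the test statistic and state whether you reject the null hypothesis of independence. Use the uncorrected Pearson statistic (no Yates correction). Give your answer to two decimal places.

1.27; fail to reject H₀

Row totals: 63, 73. Column totals: 50, 86. Grand total N = 136.
Expected counts (row total × column total / N):
  Forest, Species A: 63×50/136 = 23.162
  Forest, Species B: 63×86/136 = 39.838
  Grassland, Species A: 73×50/136 = 26.838
  Grassland, Species B: 73×86/136 = 46.162
Contributions (O − E)²/E:
  (20 − 23.162)²/23.162 = 0.4317
  (43 − 39.838)²/39.838 = 0.2510
  (30 − 26.838)²/26.838 = 0.3725
  (43 − 46.162)²/46.162 = 0.2166
χ² = 0.4317 + 0.2510 + 0.3725 + 0.2166 = 1.27
df = (2−1)(2−1) = 1. Since 1.27 < 2.706, fail to reject the null hypothesis of independence at α = 0.1.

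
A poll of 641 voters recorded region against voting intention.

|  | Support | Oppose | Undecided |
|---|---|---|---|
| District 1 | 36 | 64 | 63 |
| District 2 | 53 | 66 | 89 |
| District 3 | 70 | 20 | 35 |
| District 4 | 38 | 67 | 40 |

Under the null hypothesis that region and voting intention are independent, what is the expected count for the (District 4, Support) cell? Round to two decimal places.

Row total (District 4) = 145; column total (Support) = 197; grand total N = 641.
Expected count = (row total × column total) / N = 145 × 197 / 641 = 44.56.

44.56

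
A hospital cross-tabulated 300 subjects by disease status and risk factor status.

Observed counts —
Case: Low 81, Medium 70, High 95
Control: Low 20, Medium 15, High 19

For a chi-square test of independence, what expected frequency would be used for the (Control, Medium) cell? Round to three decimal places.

Row total (Control) = 54; column total (Medium) = 85; grand total N = 300.
Expected count = (row total × column total) / N = 54 × 85 / 300 = 15.300.

15.300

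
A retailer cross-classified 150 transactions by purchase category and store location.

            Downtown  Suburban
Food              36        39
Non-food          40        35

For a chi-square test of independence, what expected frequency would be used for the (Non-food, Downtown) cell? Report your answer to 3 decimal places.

Row total (Non-food) = 75; column total (Downtown) = 76; grand total N = 150.
Expected count = (row total × column total) / N = 75 × 76 / 150 = 38.000.

38.000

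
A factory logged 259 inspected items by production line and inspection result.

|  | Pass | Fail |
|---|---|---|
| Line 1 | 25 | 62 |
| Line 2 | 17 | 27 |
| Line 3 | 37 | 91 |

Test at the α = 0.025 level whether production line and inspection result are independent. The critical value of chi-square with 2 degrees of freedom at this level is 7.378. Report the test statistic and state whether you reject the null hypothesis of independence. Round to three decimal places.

Row totals: 87, 44, 128. Column totals: 79, 180. Grand total N = 259.
Expected counts (row total × column total / N):
  Line 1, Pass: 87×79/259 = 26.5367
  Line 1, Fail: 87×180/259 = 60.4633
  Line 2, Pass: 44×79/259 = 13.4208
  Line 2, Fail: 44×180/259 = 30.5792
  Line 3, Pass: 128×79/259 = 39.0425
  Line 3, Fail: 128×180/259 = 88.9575
Contributions (O − E)²/E:
  (25 − 26.5367)²/26.5367 = 0.0890
  (62 − 60.4633)²/60.4633 = 0.0391
  (17 − 13.4208)²/13.4208 = 0.9545
  (27 − 30.5792)²/30.5792 = 0.4189
  (37 − 39.0425)²/39.0425 = 0.1069
  (91 − 88.9575)²/88.9575 = 0.0469
χ² = 0.0890 + 0.0391 + 0.9545 + 0.4189 + 0.1069 + 0.0469 = 1.655
df = (3−1)(2−1) = 2. Since 1.655 < 7.378, fail to reject the null hypothesis of independence at α = 0.025.

1.655; fail to reject H₀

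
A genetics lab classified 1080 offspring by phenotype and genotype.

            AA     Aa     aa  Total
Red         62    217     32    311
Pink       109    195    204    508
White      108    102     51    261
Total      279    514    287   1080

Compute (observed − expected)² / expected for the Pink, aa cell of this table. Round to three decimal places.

35.271

Row total (Pink) = 508; column total (aa) = 287; N = 1080.
Expected count E = 508 × 287 / 1080 = 134.9963.
Contribution = (O − E)²/E = (204 − 134.9963)² / 134.9963 = 35.271.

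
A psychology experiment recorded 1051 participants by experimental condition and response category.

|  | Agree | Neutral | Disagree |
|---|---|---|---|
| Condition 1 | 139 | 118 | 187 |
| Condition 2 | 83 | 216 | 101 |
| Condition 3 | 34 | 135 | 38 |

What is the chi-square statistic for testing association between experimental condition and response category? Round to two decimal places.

108.87

Row totals: 444, 400, 207. Column totals: 256, 469, 326. Grand total N = 1051.
Expected counts (row total × column total / N):
  Condition 1, Agree: 444×256/1051 = 108.148
  Condition 1, Neutral: 444×469/1051 = 198.131
  Condition 1, Disagree: 444×326/1051 = 137.720
  Condition 2, Agree: 400×256/1051 = 97.431
  Condition 2, Neutral: 400×469/1051 = 178.497
  Condition 2, Disagree: 400×326/1051 = 124.072
  Condition 3, Agree: 207×256/1051 = 50.421
  Condition 3, Neutral: 207×469/1051 = 92.372
  Condition 3, Disagree: 207×326/1051 = 64.207
Contributions (O − E)²/E:
  (139 − 108.148)²/108.148 = 8.8013
  (118 − 198.131)²/198.131 = 32.4077
  (187 − 137.720)²/137.720 = 17.6337
  (83 − 97.431)²/97.431 = 2.1374
  (216 − 178.497)²/178.497 = 7.8795
  (101 − 124.072)²/124.072 = 4.2904
  (34 − 50.421)²/50.421 = 5.3480
  (135 − 92.372)²/92.372 = 19.6720
  (38 − 64.207)²/64.207 = 10.6968
χ² = 8.8013 + 32.4077 + 17.6337 + 2.1374 + 7.8795 + 4.2904 + 5.3480 + 19.6720 + 10.6968 = 108.87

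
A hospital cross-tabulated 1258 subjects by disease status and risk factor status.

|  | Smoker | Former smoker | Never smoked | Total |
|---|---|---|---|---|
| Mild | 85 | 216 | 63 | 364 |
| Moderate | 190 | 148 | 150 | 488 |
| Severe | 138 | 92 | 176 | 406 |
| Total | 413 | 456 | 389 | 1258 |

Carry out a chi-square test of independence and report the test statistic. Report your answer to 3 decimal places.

136.718

Grand total N = 1258.
Expected counts (row total × column total / N):
  Mild, Smoker: 364×413/1258 = 119.50079
  Mild, Former smoker: 364×456/1258 = 131.94277
  Mild, Never smoked: 364×389/1258 = 112.55644
  Moderate, Smoker: 488×413/1258 = 160.20986
  Moderate, Former smoker: 488×456/1258 = 176.89030
  Moderate, Never smoked: 488×389/1258 = 150.89984
  Severe, Smoker: 406×413/1258 = 133.28935
  Severe, Former smoker: 406×456/1258 = 147.16693
  Severe, Never smoked: 406×389/1258 = 125.54372
Contributions (O − E)²/E:
  (85 − 119.50079)²/119.50079 = 9.9606
  (216 − 131.94277)²/131.94277 = 53.5506
  (63 − 112.55644)²/112.55644 = 21.8187
  (190 − 160.20986)²/160.20986 = 5.5393
  (148 − 176.89030)²/176.89030 = 4.7185
  (150 − 150.89984)²/150.89984 = 0.0054
  (138 − 133.28935)²/133.28935 = 0.1665
  (92 − 147.16693)²/147.16693 = 20.6799
  (176 − 125.54372)²/125.54372 = 20.2785
χ² = 9.9606 + 53.5506 + 21.8187 + 5.5393 + 4.7185 + 0.0054 + 0.1665 + 20.6799 + 20.2785 = 136.718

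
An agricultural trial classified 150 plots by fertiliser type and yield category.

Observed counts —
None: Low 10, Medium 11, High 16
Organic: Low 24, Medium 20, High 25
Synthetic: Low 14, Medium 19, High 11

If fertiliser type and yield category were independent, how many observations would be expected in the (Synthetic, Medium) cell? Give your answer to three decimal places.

14.667

Row total (Synthetic) = 44; column total (Medium) = 50; grand total N = 150.
Expected count = (row total × column total) / N = 44 × 50 / 150 = 14.667.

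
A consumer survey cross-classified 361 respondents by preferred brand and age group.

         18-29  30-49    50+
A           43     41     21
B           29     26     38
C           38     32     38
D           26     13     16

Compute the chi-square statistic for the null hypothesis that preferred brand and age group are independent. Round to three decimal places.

Row totals: 105, 93, 108, 55. Column totals: 136, 112, 113. Grand total N = 361.
Expected counts (row total × column total / N):
  A, 18-29: 105×136/361 = 39.5568
  A, 30-49: 105×112/361 = 32.5762
  A, 50+: 105×113/361 = 32.8670
  B, 18-29: 93×136/361 = 35.0360
  B, 30-49: 93×112/361 = 28.8532
  B, 50+: 93×113/361 = 29.1108
  C, 18-29: 108×136/361 = 40.6870
  C, 30-49: 108×112/361 = 33.5069
  C, 50+: 108×113/361 = 33.8061
  D, 18-29: 55×136/361 = 20.7202
  D, 30-49: 55×112/361 = 17.0637
  D, 50+: 55×113/361 = 17.2161
Contributions (O − E)²/E:
  (43 − 39.5568)²/39.5568 = 0.2997
  (41 − 32.5762)²/32.5762 = 2.1783
  (21 − 32.8670)²/32.8670 = 4.2847
  (29 − 35.0360)²/35.0360 = 1.0399
  (26 − 28.8532)²/28.8532 = 0.2821
  (38 − 29.1108)²/29.1108 = 2.7144
  (38 − 40.6870)²/40.6870 = 0.1775
  (32 − 33.5069)²/33.5069 = 0.0678
  (38 − 33.8061)²/33.8061 = 0.5203
  (26 − 20.7202)²/20.7202 = 1.3454
  (13 − 17.0637)²/17.0637 = 0.9678
  (16 − 17.2161)²/17.2161 = 0.0859
χ² = 0.2997 + 2.1783 + 4.2847 + 1.0399 + 0.2821 + 2.7144 + 0.1775 + 0.0678 + 0.5203 + 1.3454 + 0.9678 + 0.0859 = 13.964

13.964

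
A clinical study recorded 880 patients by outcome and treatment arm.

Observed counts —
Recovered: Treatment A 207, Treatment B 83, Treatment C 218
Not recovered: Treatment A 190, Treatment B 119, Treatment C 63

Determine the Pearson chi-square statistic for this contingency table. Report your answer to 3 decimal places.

Row totals: 508, 372. Column totals: 397, 202, 281. Grand total N = 880.
Expected counts (row total × column total / N):
  Recovered, Treatment A: 508×397/880 = 229.1773
  Recovered, Treatment B: 508×202/880 = 116.6091
  Recovered, Treatment C: 508×281/880 = 162.2136
  Not recovered, Treatment A: 372×397/880 = 167.8227
  Not recovered, Treatment B: 372×202/880 = 85.3909
  Not recovered, Treatment C: 372×281/880 = 118.7864
Contributions (O − E)²/E:
  (207 − 229.1773)²/229.1773 = 2.1461
  (83 − 116.6091)²/116.6091 = 9.6868
  (218 − 162.2136)²/162.2136 = 19.1853
  (190 − 167.8227)²/167.8227 = 2.9307
  (119 − 85.3909)²/85.3909 = 13.2282
  (63 − 118.7864)²/118.7864 = 26.1993
χ² = 2.1461 + 9.6868 + 19.1853 + 2.9307 + 13.2282 + 26.1993 = 73.376

73.376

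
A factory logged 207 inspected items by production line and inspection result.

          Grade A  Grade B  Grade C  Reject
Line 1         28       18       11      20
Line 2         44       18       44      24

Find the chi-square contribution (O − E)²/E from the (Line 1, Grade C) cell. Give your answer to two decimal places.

4.37

Row total (Line 1) = 77; column total (Grade C) = 55; N = 207.
Expected count E = 77 × 55 / 207 = 20.459.
Contribution = (O − E)²/E = (11 − 20.459)² / 20.459 = 4.37.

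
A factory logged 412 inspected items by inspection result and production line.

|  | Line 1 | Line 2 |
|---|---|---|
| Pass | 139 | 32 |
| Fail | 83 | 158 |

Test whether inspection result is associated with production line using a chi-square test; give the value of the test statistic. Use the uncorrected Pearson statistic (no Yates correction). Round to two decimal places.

Row totals: 171, 241. Column totals: 222, 190. Grand total N = 412.
Expected counts (row total × column total / N):
  Pass, Line 1: 171×222/412 = 92.141
  Pass, Line 2: 171×190/412 = 78.859
  Fail, Line 1: 241×222/412 = 129.859
  Fail, Line 2: 241×190/412 = 111.141
Contributions (O − E)²/E:
  (139 − 92.141)²/92.141 = 23.8305
  (32 − 78.859)²/78.859 = 27.8442
  (83 − 129.859)²/129.859 = 16.9088
  (158 − 111.141)²/111.141 = 19.7566
χ² = 23.8305 + 27.8442 + 16.9088 + 19.7566 = 88.34

88.34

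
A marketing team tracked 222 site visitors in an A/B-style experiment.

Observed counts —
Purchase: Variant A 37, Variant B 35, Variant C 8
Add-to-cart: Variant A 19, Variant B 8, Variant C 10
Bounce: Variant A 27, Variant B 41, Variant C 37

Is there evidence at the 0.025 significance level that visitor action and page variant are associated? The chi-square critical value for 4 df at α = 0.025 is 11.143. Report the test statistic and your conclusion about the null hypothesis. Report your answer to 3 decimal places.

22.553; reject H₀

Row totals: 80, 37, 105. Column totals: 83, 84, 55. Grand total N = 222.
Expected counts (row total × column total / N):
  Purchase, Variant A: 80×83/222 = 29.9099
  Purchase, Variant B: 80×84/222 = 30.2703
  Purchase, Variant C: 80×55/222 = 19.8198
  Add-to-cart, Variant A: 37×83/222 = 13.8333
  Add-to-cart, Variant B: 37×84/222 = 14.0000
  Add-to-cart, Variant C: 37×55/222 = 9.1667
  Bounce, Variant A: 105×83/222 = 39.2568
  Bounce, Variant B: 105×84/222 = 39.7297
  Bounce, Variant C: 105×55/222 = 26.0135
Contributions (O − E)²/E:
  (37 − 29.9099)²/29.9099 = 1.6807
  (35 − 30.2703)²/30.2703 = 0.7390
  (8 − 19.8198)²/19.8198 = 7.0489
  (19 − 13.8333)²/13.8333 = 1.9297
  (8 − 14.0000)²/14.0000 = 2.5714
  (10 − 9.1667)²/9.1667 = 0.0758
  (27 − 39.2568)²/39.2568 = 3.8268
  (41 − 39.7297)²/39.7297 = 0.0406
  (37 − 26.0135)²/26.0135 = 4.6400
χ² = 1.6807 + 0.7390 + 7.0489 + 1.9297 + 2.5714 + 0.0758 + 3.8268 + 0.0406 + 4.6400 = 22.553
df = (3−1)(3−1) = 4. Since 22.553 > 11.143, reject the null hypothesis of independence at α = 0.025.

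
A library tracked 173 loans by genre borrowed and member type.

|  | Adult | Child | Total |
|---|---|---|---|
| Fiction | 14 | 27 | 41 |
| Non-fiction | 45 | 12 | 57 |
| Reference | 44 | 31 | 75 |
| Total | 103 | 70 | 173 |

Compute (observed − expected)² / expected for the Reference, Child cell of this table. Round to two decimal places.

Row total (Reference) = 75; column total (Child) = 70; N = 173.
Expected count E = 75 × 70 / 173 = 30.347.
Contribution = (O − E)²/E = (31 − 30.347)² / 30.347 = 0.01.

0.01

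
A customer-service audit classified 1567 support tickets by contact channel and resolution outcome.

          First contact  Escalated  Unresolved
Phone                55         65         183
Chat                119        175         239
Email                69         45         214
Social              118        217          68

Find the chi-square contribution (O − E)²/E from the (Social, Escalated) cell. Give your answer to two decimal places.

59.84

Row total (Social) = 403; column total (Escalated) = 502; N = 1567.
Expected count E = 403 × 502 / 1567 = 129.104.
Contribution = (O − E)²/E = (217 − 129.104)² / 129.104 = 59.84.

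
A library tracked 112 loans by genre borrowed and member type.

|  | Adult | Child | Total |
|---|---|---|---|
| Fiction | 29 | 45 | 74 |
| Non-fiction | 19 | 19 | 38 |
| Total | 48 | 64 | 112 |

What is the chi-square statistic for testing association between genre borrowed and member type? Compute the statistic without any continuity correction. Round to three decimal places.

1.198

Grand total N = 112.
Expected counts (row total × column total / N):
  Fiction, Adult: 74×48/112 = 31.7143
  Fiction, Child: 74×64/112 = 42.2857
  Non-fiction, Adult: 38×48/112 = 16.2857
  Non-fiction, Child: 38×64/112 = 21.7143
Contributions (O − E)²/E:
  (29 − 31.7143)²/31.7143 = 0.2323
  (45 − 42.2857)²/42.2857 = 0.1742
  (19 − 16.2857)²/16.2857 = 0.4524
  (19 − 21.7143)²/21.7143 = 0.3393
χ² = 0.2323 + 0.1742 + 0.4524 + 0.3393 = 1.198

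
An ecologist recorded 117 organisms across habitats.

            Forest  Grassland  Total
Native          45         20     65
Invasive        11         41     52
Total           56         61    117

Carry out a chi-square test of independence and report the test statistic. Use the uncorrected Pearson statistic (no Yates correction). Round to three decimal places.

26.758

Grand total N = 117.
Expected counts (row total × column total / N):
  Native, Forest: 65×56/117 = 31.11111
  Native, Grassland: 65×61/117 = 33.88889
  Invasive, Forest: 52×56/117 = 24.88889
  Invasive, Grassland: 52×61/117 = 27.11111
Contributions (O − E)²/E:
  (45 − 31.11111)²/31.11111 = 6.2004
  (20 − 33.88889)²/33.88889 = 5.6922
  (11 − 24.88889)²/24.88889 = 7.7505
  (41 − 27.11111)²/27.11111 = 7.1152
χ² = 6.2004 + 5.6922 + 7.7505 + 7.1152 = 26.758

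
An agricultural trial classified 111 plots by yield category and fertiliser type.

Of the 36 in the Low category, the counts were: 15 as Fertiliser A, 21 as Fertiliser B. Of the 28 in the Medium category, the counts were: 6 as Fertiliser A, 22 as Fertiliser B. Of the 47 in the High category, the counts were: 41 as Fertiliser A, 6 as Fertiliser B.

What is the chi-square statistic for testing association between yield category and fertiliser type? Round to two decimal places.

Row totals: 36, 28, 47. Column totals: 62, 49. Grand total N = 111.
Expected counts (row total × column total / N):
  Low, Fertiliser A: 36×62/111 = 20.1081
  Low, Fertiliser B: 36×49/111 = 15.8919
  Medium, Fertiliser A: 28×62/111 = 15.6396
  Medium, Fertiliser B: 28×49/111 = 12.3604
  High, Fertiliser A: 47×62/111 = 26.2523
  High, Fertiliser B: 47×49/111 = 20.7477
Contributions (O − E)²/E:
  (15 − 20.1081)²/20.1081 = 1.2976
  (21 − 15.8919)²/15.8919 = 1.6419
  (6 − 15.6396)²/15.6396 = 5.9414
  (22 − 12.3604)²/12.3604 = 7.5177
  (41 − 26.2523)²/26.2523 = 8.2848
  (6 − 20.7477)²/20.7477 = 10.4828
χ² = 1.2976 + 1.6419 + 5.9414 + 7.5177 + 8.2848 + 10.4828 = 35.17

35.17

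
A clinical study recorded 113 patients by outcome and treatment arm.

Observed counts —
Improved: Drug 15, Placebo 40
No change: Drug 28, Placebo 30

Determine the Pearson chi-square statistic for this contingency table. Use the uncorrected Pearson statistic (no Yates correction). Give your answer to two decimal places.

5.28

Row totals: 55, 58. Column totals: 43, 70. Grand total N = 113.
Expected counts (row total × column total / N):
  Improved, Drug: 55×43/113 = 20.929
  Improved, Placebo: 55×70/113 = 34.071
  No change, Drug: 58×43/113 = 22.071
  No change, Placebo: 58×70/113 = 35.929
Contributions (O − E)²/E:
  (15 − 20.929)²/20.929 = 1.6796
  (40 − 34.071)²/34.071 = 1.0318
  (28 − 22.071)²/22.071 = 1.5927
  (30 − 35.929)²/35.929 = 0.9784
χ² = 1.6796 + 1.0318 + 1.5927 + 0.9784 = 5.28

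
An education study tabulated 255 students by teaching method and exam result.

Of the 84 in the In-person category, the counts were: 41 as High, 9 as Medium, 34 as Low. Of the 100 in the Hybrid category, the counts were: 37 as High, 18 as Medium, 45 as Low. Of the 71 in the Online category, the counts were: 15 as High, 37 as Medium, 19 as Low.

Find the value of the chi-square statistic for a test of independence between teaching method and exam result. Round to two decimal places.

41.41

Row totals: 84, 100, 71. Column totals: 93, 64, 98. Grand total N = 255.
Expected counts (row total × column total / N):
  In-person, High: 84×93/255 = 30.6353
  In-person, Medium: 84×64/255 = 21.0824
  In-person, Low: 84×98/255 = 32.2824
  Hybrid, High: 100×93/255 = 36.4706
  Hybrid, Medium: 100×64/255 = 25.0980
  Hybrid, Low: 100×98/255 = 38.4314
  Online, High: 71×93/255 = 25.8941
  Online, Medium: 71×64/255 = 17.8196
  Online, Low: 71×98/255 = 27.2863
Contributions (O − E)²/E:
  (41 − 30.6353)²/30.6353 = 3.5066
  (9 − 21.0824)²/21.0824 = 6.9245
  (34 − 32.2824)²/32.2824 = 0.0914
  (37 − 36.4706)²/36.4706 = 0.0077
  (18 − 25.0980)²/25.0980 = 2.0074
  (45 − 38.4314)²/38.4314 = 1.1227
  (15 − 25.8941)²/25.8941 = 4.5833
  (37 − 17.8196)²/17.8196 = 20.6451
  (19 − 27.2863)²/27.2863 = 2.5164
χ² = 3.5066 + 6.9245 + 0.0914 + 0.0077 + 2.0074 + 1.1227 + 4.5833 + 20.6451 + 2.5164 = 41.41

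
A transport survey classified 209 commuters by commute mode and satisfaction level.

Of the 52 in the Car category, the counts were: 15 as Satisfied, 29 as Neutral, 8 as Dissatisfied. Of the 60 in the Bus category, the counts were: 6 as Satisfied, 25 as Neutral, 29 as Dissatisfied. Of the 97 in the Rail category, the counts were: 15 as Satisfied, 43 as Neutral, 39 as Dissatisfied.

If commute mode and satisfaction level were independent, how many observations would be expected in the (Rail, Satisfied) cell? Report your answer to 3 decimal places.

Row total (Rail) = 97; column total (Satisfied) = 36; grand total N = 209.
Expected count = (row total × column total) / N = 97 × 36 / 209 = 16.708.

16.708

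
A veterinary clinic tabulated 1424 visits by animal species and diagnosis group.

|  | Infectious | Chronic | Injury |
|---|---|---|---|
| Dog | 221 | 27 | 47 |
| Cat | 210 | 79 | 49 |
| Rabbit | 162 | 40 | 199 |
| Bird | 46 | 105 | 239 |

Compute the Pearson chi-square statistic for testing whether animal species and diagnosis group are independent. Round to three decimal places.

388.270

Row totals: 295, 338, 401, 390. Column totals: 639, 251, 534. Grand total N = 1424.
Expected counts (row total × column total / N):
  Dog, Infectious: 295×639/1424 = 132.3771
  Dog, Chronic: 295×251/1424 = 51.9979
  Dog, Injury: 295×534/1424 = 110.6250
  Cat, Infectious: 338×639/1424 = 151.6728
  Cat, Chronic: 338×251/1424 = 59.5772
  Cat, Injury: 338×534/1424 = 126.7500
  Rabbit, Infectious: 401×639/1424 = 179.9431
  Rabbit, Chronic: 401×251/1424 = 70.6819
  Rabbit, Injury: 401×534/1424 = 150.3750
  Bird, Infectious: 390×639/1424 = 175.0070
  Bird, Chronic: 390×251/1424 = 68.7430
  Bird, Injury: 390×534/1424 = 146.2500
Contributions (O − E)²/E:
  (221 − 132.3771)²/132.3771 = 59.3306
  (27 − 51.9979)²/51.9979 = 12.0177
  (47 − 110.6250)²/110.6250 = 36.5934
  (210 − 151.6728)²/151.6728 = 22.4303
  (79 − 59.5772)²/59.5772 = 6.3320
  (49 − 126.7500)²/126.7500 = 47.6928
  (162 − 179.9431)²/179.9431 = 1.7892
  (40 − 70.6819)²/70.6819 = 13.3185
  (199 − 150.3750)²/150.3750 = 15.7233
  (46 − 175.0070)²/175.0070 = 95.0979
  (105 − 68.7430)²/68.7430 = 19.1230
  (239 − 146.2500)²/146.2500 = 58.8209
χ² = 59.3306 + 12.0177 + 36.5934 + 22.4303 + 6.3320 + 47.6928 + 1.7892 + 13.3185 + 15.7233 + 95.0979 + 19.1230 + 58.8209 = 388.270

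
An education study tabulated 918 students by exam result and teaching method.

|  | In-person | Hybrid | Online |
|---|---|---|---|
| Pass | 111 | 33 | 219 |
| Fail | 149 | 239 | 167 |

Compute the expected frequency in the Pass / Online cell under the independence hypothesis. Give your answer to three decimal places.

Row total (Pass) = 363; column total (Online) = 386; grand total N = 918.
Expected count = (row total × column total) / N = 363 × 386 / 918 = 152.634.

152.634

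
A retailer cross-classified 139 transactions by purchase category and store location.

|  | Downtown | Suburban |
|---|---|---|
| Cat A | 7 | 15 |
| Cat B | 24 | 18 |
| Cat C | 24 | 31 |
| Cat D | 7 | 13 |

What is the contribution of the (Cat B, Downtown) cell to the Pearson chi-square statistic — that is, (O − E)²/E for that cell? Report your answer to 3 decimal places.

1.480

Row total (Cat B) = 42; column total (Downtown) = 62; N = 139.
Expected count E = 42 × 62 / 139 = 18.7338.
Contribution = (O − E)²/E = (24 − 18.7338)² / 18.7338 = 1.480.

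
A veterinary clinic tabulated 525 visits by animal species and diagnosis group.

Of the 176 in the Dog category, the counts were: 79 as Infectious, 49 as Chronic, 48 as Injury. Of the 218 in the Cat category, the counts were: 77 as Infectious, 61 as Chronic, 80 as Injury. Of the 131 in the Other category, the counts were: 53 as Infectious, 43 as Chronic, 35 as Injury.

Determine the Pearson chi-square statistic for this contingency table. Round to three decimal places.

6.909

Row totals: 176, 218, 131. Column totals: 209, 153, 163. Grand total N = 525.
Expected counts (row total × column total / N):
  Dog, Infectious: 176×209/525 = 70.0648
  Dog, Chronic: 176×153/525 = 51.2914
  Dog, Injury: 176×163/525 = 54.6438
  Cat, Infectious: 218×209/525 = 86.7848
  Cat, Chronic: 218×153/525 = 63.5314
  Cat, Injury: 218×163/525 = 67.6838
  Other, Infectious: 131×209/525 = 52.1505
  Other, Chronic: 131×153/525 = 38.1771
  Other, Injury: 131×163/525 = 40.6724
Contributions (O − E)²/E:
  (79 − 70.0648)²/70.0648 = 1.1395
  (49 − 51.2914)²/51.2914 = 0.1024
  (48 − 54.6438)²/54.6438 = 0.8078
  (77 − 86.7848)²/86.7848 = 1.1032
  (61 − 63.5314)²/63.5314 = 0.1009
  (80 − 67.6838)²/67.6838 = 2.2411
  (53 − 52.1505)²/52.1505 = 0.0138
  (43 − 38.1771)²/38.1771 = 0.6093
  (35 − 40.6724)²/40.6724 = 0.7911
χ² = 1.1395 + 0.1024 + 0.8078 + 1.1032 + 0.1009 + 2.2411 + 0.0138 + 0.6093 + 0.7911 = 6.909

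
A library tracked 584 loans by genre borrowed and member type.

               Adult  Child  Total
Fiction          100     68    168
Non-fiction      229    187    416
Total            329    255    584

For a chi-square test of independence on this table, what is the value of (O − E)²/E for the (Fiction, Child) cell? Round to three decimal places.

0.391

Row total (Fiction) = 168; column total (Child) = 255; N = 584.
Expected count E = 168 × 255 / 584 = 73.3562.
Contribution = (O − E)²/E = (68 − 73.3562)² / 73.3562 = 0.391.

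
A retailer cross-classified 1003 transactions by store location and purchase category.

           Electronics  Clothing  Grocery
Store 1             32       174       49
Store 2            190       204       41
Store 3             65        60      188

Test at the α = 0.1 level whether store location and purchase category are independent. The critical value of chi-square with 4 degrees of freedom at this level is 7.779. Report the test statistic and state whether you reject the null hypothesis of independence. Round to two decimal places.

320.85; reject H₀

Row totals: 255, 435, 313. Column totals: 287, 438, 278. Grand total N = 1003.
Expected counts (row total × column total / N):
  Store 1, Electronics: 255×287/1003 = 72.966
  Store 1, Clothing: 255×438/1003 = 111.356
  Store 1, Grocery: 255×278/1003 = 70.678
  Store 2, Electronics: 435×287/1003 = 124.472
  Store 2, Clothing: 435×438/1003 = 189.960
  Store 2, Grocery: 435×278/1003 = 120.568
  Store 3, Electronics: 313×287/1003 = 89.562
  Store 3, Clothing: 313×438/1003 = 136.684
  Store 3, Grocery: 313×278/1003 = 86.754
Contributions (O − E)²/E:
  (32 − 72.966)²/72.966 = 22.9999
  (174 − 111.356)²/111.356 = 35.2408
  (49 − 70.678)²/70.678 = 6.6490
  (190 − 124.472)²/124.472 = 34.4971
  (204 − 189.960)²/189.960 = 1.0377
  (41 − 120.568)²/120.568 = 52.5103
  (65 − 89.562)²/89.562 = 6.7360
  (60 − 136.684)²/136.684 = 43.0221
  (188 − 86.754)²/86.754 = 118.1588
χ² = 22.9999 + 35.2408 + 6.6490 + 34.4971 + 1.0377 + 52.5103 + 6.7360 + 43.0221 + 118.1588 = 320.85
df = (3−1)(3−1) = 4. Since 320.85 > 7.779, reject the null hypothesis of independence at α = 0.1.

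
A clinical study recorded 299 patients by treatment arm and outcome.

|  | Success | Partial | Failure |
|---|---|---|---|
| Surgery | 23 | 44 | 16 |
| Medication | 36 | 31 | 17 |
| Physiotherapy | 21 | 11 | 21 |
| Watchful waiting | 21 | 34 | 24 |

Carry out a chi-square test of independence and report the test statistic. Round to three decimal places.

Row totals: 83, 84, 53, 79. Column totals: 101, 120, 78. Grand total N = 299.
Expected counts (row total × column total / N):
  Surgery, Success: 83×101/299 = 28.0368
  Surgery, Partial: 83×120/299 = 33.3110
  Surgery, Failure: 83×78/299 = 21.6522
  Medication, Success: 84×101/299 = 28.3746
  Medication, Partial: 84×120/299 = 33.7124
  Medication, Failure: 84×78/299 = 21.9130
  Physiotherapy, Success: 53×101/299 = 17.9030
  Physiotherapy, Partial: 53×120/299 = 21.2709
  Physiotherapy, Failure: 53×78/299 = 13.8261
  Watchful waiting, Success: 79×101/299 = 26.6856
  Watchful waiting, Partial: 79×120/299 = 31.7057
  Watchful waiting, Failure: 79×78/299 = 20.6087
Contributions (O − E)²/E:
  (23 − 28.0368)²/28.0368 = 0.9049
  (44 − 33.3110)²/33.3110 = 3.4299
  (16 − 21.6522)²/21.6522 = 1.4755
  (36 − 28.3746)²/28.3746 = 2.0493
  (31 − 33.7124)²/33.7124 = 0.2182
  (17 − 21.9130)²/21.9130 = 1.1015
  (21 − 17.9030)²/17.9030 = 0.5357
  (11 − 21.2709)²/21.2709 = 4.9594
  (21 − 13.8261)²/13.8261 = 3.7223
  (21 − 26.6856)²/26.6856 = 1.2114
  (34 − 31.7057)²/31.7057 = 0.1660
  (24 − 20.6087)²/20.6087 = 0.5581
χ² = 0.9049 + 3.4299 + 1.4755 + 2.0493 + 0.2182 + 1.1015 + 0.5357 + 4.9594 + 3.7223 + 1.2114 + 0.1660 + 0.5581 = 20.332

20.332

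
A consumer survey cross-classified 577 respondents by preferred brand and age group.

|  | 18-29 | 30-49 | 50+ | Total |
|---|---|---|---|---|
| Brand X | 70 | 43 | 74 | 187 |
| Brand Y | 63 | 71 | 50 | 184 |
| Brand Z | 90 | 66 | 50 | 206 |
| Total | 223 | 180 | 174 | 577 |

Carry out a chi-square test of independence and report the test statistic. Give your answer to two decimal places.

18.06

Grand total N = 577.
Expected counts (row total × column total / N):
  Brand X, 18-29: 187×223/577 = 72.272
  Brand X, 30-49: 187×180/577 = 58.336
  Brand X, 50+: 187×174/577 = 56.392
  Brand Y, 18-29: 184×223/577 = 71.113
  Brand Y, 30-49: 184×180/577 = 57.400
  Brand Y, 50+: 184×174/577 = 55.487
  Brand Z, 18-29: 206×223/577 = 79.615
  Brand Z, 30-49: 206×180/577 = 64.263
  Brand Z, 50+: 206×174/577 = 62.121
Contributions (O − E)²/E:
  (70 − 72.272)²/72.272 = 0.0714
  (43 − 58.336)²/58.336 = 4.0317
  (74 − 56.392)²/56.392 = 5.4980
  (63 − 71.113)²/71.113 = 0.9256
  (71 − 57.400)²/57.400 = 3.2223
  (50 − 55.487)²/55.487 = 0.5426
  (90 − 79.615)²/79.615 = 1.3546
  (66 − 64.263)²/64.263 = 0.0470
  (50 − 62.121)²/62.121 = 2.3650
χ² = 0.0714 + 4.0317 + 5.4980 + 0.9256 + 3.2223 + 0.5426 + 1.3546 + 0.0470 + 2.3650 = 18.06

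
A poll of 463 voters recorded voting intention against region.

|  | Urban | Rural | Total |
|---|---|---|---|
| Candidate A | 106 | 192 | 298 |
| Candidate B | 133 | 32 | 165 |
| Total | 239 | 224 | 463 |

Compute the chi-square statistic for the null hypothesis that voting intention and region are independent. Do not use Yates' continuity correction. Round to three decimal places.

Grand total N = 463.
Expected counts (row total × column total / N):
  Candidate A, Urban: 298×239/463 = 153.8272
  Candidate A, Rural: 298×224/463 = 144.1728
  Candidate B, Urban: 165×239/463 = 85.1728
  Candidate B, Rural: 165×224/463 = 79.8272
Contributions (O − E)²/E:
  (106 − 153.8272)²/153.8272 = 14.8702
  (192 − 144.1728)²/144.1728 = 15.8660
  (133 − 85.1728)²/85.1728 = 26.8565
  (32 − 79.8272)²/79.8272 = 28.6549
χ² = 14.8702 + 15.8660 + 26.8565 + 28.6549 = 86.248

86.248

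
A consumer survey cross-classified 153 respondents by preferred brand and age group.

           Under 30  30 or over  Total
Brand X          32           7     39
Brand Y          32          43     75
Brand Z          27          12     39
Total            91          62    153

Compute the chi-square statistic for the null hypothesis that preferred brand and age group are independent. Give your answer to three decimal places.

Grand total N = 153.
Expected counts (row total × column total / N):
  Brand X, Under 30: 39×91/153 = 23.1961
  Brand X, 30 or over: 39×62/153 = 15.8039
  Brand Y, Under 30: 75×91/153 = 44.6078
  Brand Y, 30 or over: 75×62/153 = 30.3922
  Brand Z, Under 30: 39×91/153 = 23.1961
  Brand Z, 30 or over: 39×62/153 = 15.8039
Contributions (O − E)²/E:
  (32 − 23.1961)²/23.1961 = 3.3415
  (7 − 15.8039)²/15.8039 = 4.9044
  (32 − 44.6078)²/44.6078 = 3.5634
  (43 − 30.3922)²/30.3922 = 5.2302
  (27 − 23.1961)²/23.1961 = 0.6238
  (12 − 15.8039)²/15.8039 = 0.9156
χ² = 3.3415 + 4.9044 + 3.5634 + 5.2302 + 0.6238 + 0.9156 = 18.579

18.579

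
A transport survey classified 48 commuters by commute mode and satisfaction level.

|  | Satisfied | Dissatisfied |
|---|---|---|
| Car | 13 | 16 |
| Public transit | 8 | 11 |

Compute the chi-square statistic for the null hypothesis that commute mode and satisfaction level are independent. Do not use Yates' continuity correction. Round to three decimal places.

0.035

Row totals: 29, 19. Column totals: 21, 27. Grand total N = 48.
Expected counts (row total × column total / N):
  Car, Satisfied: 29×21/48 = 12.6875
  Car, Dissatisfied: 29×27/48 = 16.3125
  Public transit, Satisfied: 19×21/48 = 8.3125
  Public transit, Dissatisfied: 19×27/48 = 10.6875
Contributions (O − E)²/E:
  (13 − 12.6875)²/12.6875 = 0.0077
  (16 − 16.3125)²/16.3125 = 0.0060
  (8 − 8.3125)²/8.3125 = 0.0117
  (11 − 10.6875)²/10.6875 = 0.0091
χ² = 0.0077 + 0.0060 + 0.0117 + 0.0091 = 0.035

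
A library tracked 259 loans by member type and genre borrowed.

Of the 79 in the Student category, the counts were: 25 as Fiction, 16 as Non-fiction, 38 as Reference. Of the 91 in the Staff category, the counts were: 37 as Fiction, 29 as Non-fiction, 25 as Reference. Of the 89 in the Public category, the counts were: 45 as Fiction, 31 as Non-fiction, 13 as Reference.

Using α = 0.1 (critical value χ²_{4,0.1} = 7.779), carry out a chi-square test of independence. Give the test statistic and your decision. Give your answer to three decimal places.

23.143; reject H₀

Row totals: 79, 91, 89. Column totals: 107, 76, 76. Grand total N = 259.
Expected counts (row total × column total / N):
  Student, Fiction: 79×107/259 = 32.6371
  Student, Non-fiction: 79×76/259 = 23.1815
  Student, Reference: 79×76/259 = 23.1815
  Staff, Fiction: 91×107/259 = 37.5946
  Staff, Non-fiction: 91×76/259 = 26.7027
  Staff, Reference: 91×76/259 = 26.7027
  Public, Fiction: 89×107/259 = 36.7683
  Public, Non-fiction: 89×76/259 = 26.1158
  Public, Reference: 89×76/259 = 26.1158
Contributions (O − E)²/E:
  (25 − 32.6371)²/32.6371 = 1.7871
  (16 − 23.1815)²/23.1815 = 2.2248
  (38 − 23.1815)²/23.1815 = 9.4726
  (37 − 37.5946)²/37.5946 = 0.0094
  (29 − 26.7027)²/26.7027 = 0.1976
  (25 − 26.7027)²/26.7027 = 0.1086
  (45 − 36.7683)²/36.7683 = 1.8429
  (31 − 26.1158)²/26.1158 = 0.9134
  (13 − 26.1158)²/26.1158 = 6.5870
χ² = 1.7871 + 2.2248 + 9.4726 + 0.0094 + 0.1976 + 0.1086 + 1.8429 + 0.9134 + 6.5870 = 23.143
df = (3−1)(3−1) = 4. Since 23.143 > 7.779, reject the null hypothesis of independence at α = 0.1.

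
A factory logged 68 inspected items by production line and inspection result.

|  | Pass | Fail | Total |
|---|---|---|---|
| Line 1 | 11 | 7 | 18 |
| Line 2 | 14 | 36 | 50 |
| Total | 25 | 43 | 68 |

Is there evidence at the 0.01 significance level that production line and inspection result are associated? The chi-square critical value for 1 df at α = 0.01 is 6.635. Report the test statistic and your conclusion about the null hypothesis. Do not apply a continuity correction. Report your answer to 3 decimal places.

6.242; fail to reject H₀

Grand total N = 68.
Expected counts (row total × column total / N):
  Line 1, Pass: 18×25/68 = 6.6176
  Line 1, Fail: 18×43/68 = 11.3824
  Line 2, Pass: 50×25/68 = 18.3824
  Line 2, Fail: 50×43/68 = 31.6176
Contributions (O − E)²/E:
  (11 − 6.6176)²/6.6176 = 2.9022
  (7 − 11.3824)²/11.3824 = 1.6873
  (14 − 18.3824)²/18.3824 = 1.0448
  (36 − 31.6176)²/31.6176 = 0.6074
χ² = 2.9022 + 1.6873 + 1.0448 + 0.6074 = 6.242
df = (2−1)(2−1) = 1. Since 6.242 < 6.635, fail to reject the null hypothesis of independence at α = 0.01.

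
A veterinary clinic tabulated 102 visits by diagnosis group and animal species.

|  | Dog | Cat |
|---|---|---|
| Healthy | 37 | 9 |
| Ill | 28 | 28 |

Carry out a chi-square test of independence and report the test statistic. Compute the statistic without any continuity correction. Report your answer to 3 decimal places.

Row totals: 46, 56. Column totals: 65, 37. Grand total N = 102.
Expected counts (row total × column total / N):
  Healthy, Dog: 46×65/102 = 29.3137
  Healthy, Cat: 46×37/102 = 16.6863
  Ill, Dog: 56×65/102 = 35.6863
  Ill, Cat: 56×37/102 = 20.3137
Contributions (O − E)²/E:
  (37 − 29.3137)²/29.3137 = 2.0154
  (9 − 16.6863)²/16.6863 = 3.5406
  (28 − 35.6863)²/35.6863 = 1.6555
  (28 − 20.3137)²/20.3137 = 2.9083
χ² = 2.0154 + 3.5406 + 1.6555 + 2.9083 = 10.120

10.120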